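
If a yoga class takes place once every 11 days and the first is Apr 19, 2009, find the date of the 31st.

Mar 15, 2010

The 31st occurrence is 30 intervals after the first: 30 × 11 = 330 days after Apr 19, 2009.
Apr has 30 days — 11 days to the end of Apr leaves 319.
May has 31 days (288 left).
Jun has 30 days (258 left).
Jul has 31 days (227 left).
Aug has 31 days (196 left).
Sep has 30 days (166 left).
Oct has 31 days (135 left).
Nov has 30 days (105 left).
Dec has 31 days (74 left).
Jan has 31 days (43 left).
Feb has 28 days (15 left).
15 days into Mar → Mar 15, 2010.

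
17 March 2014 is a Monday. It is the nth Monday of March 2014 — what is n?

3rd

Day 17 falls in week ⌈17/7⌉ of the month.
Days 1–7 hold the 1st Monday, 8–14 the 2nd, 15–21 the 3rd, 22–28 the 4th, 29–31 the 5th.
17 is in the range for the 3rd.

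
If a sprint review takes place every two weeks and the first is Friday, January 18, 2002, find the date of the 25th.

December 20, 2002

The 25th occurrence is 24 intervals after the first: 24 × 14 = 336 days after January 18, 2002.
January has 31 days — 13 days to the end of January leaves 323.
February has 28 days (295 left).
March has 31 days (264 left).
April has 30 days (234 left).
May has 31 days (203 left).
June has 30 days (173 left).
July has 31 days (142 left).
August has 31 days (111 left).
September has 30 days (81 left).
October has 31 days (50 left).
November has 30 days (20 left).
20 days into December → December 20, 2002.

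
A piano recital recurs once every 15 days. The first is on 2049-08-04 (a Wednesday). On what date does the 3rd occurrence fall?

2049-09-03

The 3rd occurrence is 2 intervals after the first: 2 × 15 = 30 days after 2049-08-04.
August has 31 days — 27 days to the end of August leaves 3.
3 days into September → 2049-09-03.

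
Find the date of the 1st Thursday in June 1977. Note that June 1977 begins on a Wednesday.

June 1977 begins on a Wednesday, so the first Thursday is June 2 (1 day later).

June 2, 1977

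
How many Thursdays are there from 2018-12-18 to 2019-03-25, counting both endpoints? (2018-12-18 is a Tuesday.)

2018-12-18 is a Tuesday; the first Thursday on or after it is 2018-12-20 (2 days later).
From 2018-12-20 to 2019-03-25: 11 + 31 + 28 + 25 = 95 days (rest of December, January, February, March).
95 ÷ 7 = 13 full weeks with remainder 4, so 13 more Thursdays after the first → 14.

14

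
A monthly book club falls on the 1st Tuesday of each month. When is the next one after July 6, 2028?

August 1, 2028

July 2028 starts on a Saturday, so its 1st Tuesday is July 4, 2028 (3 days in).
That is not after July 6, 2028, so look at August 2028.
August 2028 starts on a Tuesday, so its 1st Tuesday is August 1, 2028.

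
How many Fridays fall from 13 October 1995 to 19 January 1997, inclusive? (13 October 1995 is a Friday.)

13 October 1995 is a Friday; the first Friday on or after it is 13 October 1995.
From 13 October 1995 to 19 January 1997: 79 + 366 + 19 = 464 days (rest of 1995, 1996, to 19 January 1997 in 1997).
464 ÷ 7 = 66 full weeks with remainder 2, so 66 more Fridays after the first → 67.

67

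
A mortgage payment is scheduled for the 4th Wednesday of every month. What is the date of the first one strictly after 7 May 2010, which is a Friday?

May 2010 starts on a Saturday; its first Wednesday is the 5th, so the 4th Wednesday is the 26th — 26 May 2010.
26 May 2010 is after 7 May 2010, so that is the next one.

26 May 2010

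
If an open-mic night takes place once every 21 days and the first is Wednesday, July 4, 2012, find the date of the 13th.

March 13, 2013

The 13th occurrence is 12 intervals after the first: 12 × 21 = 252 days after July 4, 2012.
July has 31 days — 27 days to the end of July leaves 225.
August has 31 days (194 left).
September has 30 days (164 left).
October has 31 days (133 left).
November has 30 days (103 left).
December has 31 days (72 left).
January has 31 days (41 left).
February has 28 days (13 left).
13 days into March → March 13, 2013.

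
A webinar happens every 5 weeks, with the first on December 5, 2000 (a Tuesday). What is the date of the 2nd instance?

January 9, 2001

The 2nd occurrence is 1 interval after the first: 1 × 35 = 35 days after December 5, 2000.
December has 31 days — 26 days to the end of December leaves 9.
9 days into January → January 9, 2001.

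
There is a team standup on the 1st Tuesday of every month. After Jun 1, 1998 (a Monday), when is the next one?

Jun 2, 1998

Jun 1998 starts on a Monday, so its 1st Tuesday is Jun 2, 1998 (1 day in).
Jun 2, 1998 is after Jun 1, 1998, so that is the next one.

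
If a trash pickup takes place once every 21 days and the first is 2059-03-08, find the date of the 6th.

2059-06-21

The 6th occurrence is 5 intervals after the first: 5 × 21 = 105 days after 2059-03-08.
March has 31 days — 23 days to the end of March leaves 82.
April has 30 days (52 left).
May has 31 days (21 left).
21 days into June → 2059-06-21.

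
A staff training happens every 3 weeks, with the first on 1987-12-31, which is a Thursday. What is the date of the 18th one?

The 18th occurrence is 17 intervals after the first: 17 × 21 = 357 days after 1987-12-31.
December has 31 days — 0 days to the end of December leaves 357.
January has 31 days (326 left).
February has 29 days (297 left).
March has 31 days (266 left).
April has 30 days (236 left).
May has 31 days (205 left).
June has 30 days (175 left).
July has 31 days (144 left).
August has 31 days (113 left).
September has 30 days (83 left).
October has 31 days (52 left).
November has 30 days (22 left).
22 days into December → 1988-12-22.

1988-12-22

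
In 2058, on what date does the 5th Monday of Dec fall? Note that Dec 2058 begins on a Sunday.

Dec 30, 2058

Dec 2058 begins on a Sunday, so the first Monday is Dec 2 (1 day later).
The 5th Monday is 4 weeks later: 2 + 28 = 30.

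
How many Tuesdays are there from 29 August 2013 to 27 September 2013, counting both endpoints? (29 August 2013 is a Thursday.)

29 August 2013 is a Thursday; the first Tuesday on or after it is 3 September 2013 (5 days later).
From 3 September 2013 to 27 September 2013 is 27 − 3 = 24 days.
24 ÷ 7 = 3 full weeks with remainder 3, so 3 more Tuesdays after the first → 4.

4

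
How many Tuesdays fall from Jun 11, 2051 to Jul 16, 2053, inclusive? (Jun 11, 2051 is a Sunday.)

Jun 11, 2051 is a Sunday; the first Tuesday on or after it is Jun 13, 2051 (2 days later).
From Jun 13, 2051 to Jul 16, 2053: 201 + 366 + 197 = 764 days (rest of 2051, 2052, to Jul 16, 2053 in 2053).
764 ÷ 7 = 109 full weeks with remainder 1, so 109 more Tuesdays after the first → 110.

110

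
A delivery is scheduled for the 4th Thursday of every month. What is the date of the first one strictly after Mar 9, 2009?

Mar 2009 starts on a Sunday; its first Thursday is the 5th, so the 4th Thursday is the 26th — Mar 26, 2009.
Mar 26, 2009 is after Mar 9, 2009, so that is the next one.

Mar 26, 2009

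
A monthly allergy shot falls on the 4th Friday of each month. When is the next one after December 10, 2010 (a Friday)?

December 24, 2010

December 2010 starts on a Wednesday; its first Friday is the 3rd, so the 4th Friday is the 24th — December 24, 2010.
December 24, 2010 is after December 10, 2010, so that is the next one.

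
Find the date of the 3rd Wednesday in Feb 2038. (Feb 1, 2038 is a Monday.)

Feb 2038 begins on a Monday, so the first Wednesday is Feb 3 (2 days later).
The 3rd Wednesday is 2 weeks later: 3 + 14 = 17.

Feb 17, 2038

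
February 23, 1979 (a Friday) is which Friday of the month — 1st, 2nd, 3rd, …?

4th

Day 23 falls in week ⌈23/7⌉ of the month.
Days 1–7 hold the 1st Friday, 8–14 the 2nd, 15–21 the 3rd, 22–28 the 4th, 29–31 the 5th.
23 is in the range for the 4th.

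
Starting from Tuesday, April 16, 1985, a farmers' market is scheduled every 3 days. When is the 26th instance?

The 26th occurrence is 25 intervals after the first: 25 × 3 = 75 days after April 16, 1985.
April has 30 days — 14 days to the end of April leaves 61.
May has 31 days (30 left).
30 days into June → June 30, 1985.

June 30, 1985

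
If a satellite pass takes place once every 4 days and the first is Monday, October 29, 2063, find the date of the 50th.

The 50th occurrence is 49 intervals after the first: 49 × 4 = 196 days after October 29, 2063.
October has 31 days — 2 days to the end of October leaves 194.
November has 30 days (164 left).
December has 31 days (133 left).
January has 31 days (102 left).
February has 29 days (73 left).
March has 31 days (42 left).
April has 30 days (12 left).
12 days into May → May 12, 2064.

May 12, 2064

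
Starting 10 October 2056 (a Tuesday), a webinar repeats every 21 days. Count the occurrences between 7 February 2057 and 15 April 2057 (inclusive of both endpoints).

3

Occurrences land 21·i days after 10 October 2056 for i = 0, 1, 2, …
7 February 2057 is 120 days after the start; 120 ÷ 21 = 5 remainder 15; since the remainder is 15, round up to i = 6. First occurrence in the window: #7 on 13 February 2057 (6×21 = 126 days in).
15 April 2057 is 187 days after the start; 187 ÷ 21 = 8 remainder 19. Last occurrence in the window: #9 on 27 March 2057.
Occurrences #7 through #9: 3 in total.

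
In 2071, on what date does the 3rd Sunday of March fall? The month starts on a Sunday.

2071-03-15

March 2071 begins on a Sunday, so the first Sunday is March 1.
The 3rd Sunday is 2 weeks later: 1 + 14 = 15.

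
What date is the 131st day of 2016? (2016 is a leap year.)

January has 31 days (131 − 31 = 100 remain).
February has 29 days (100 − 29 = 71 remain).
March has 31 days (71 − 31 = 40 remain).
April has 30 days (40 − 30 = 10 remain).
10 into May → May 10.

May 10, 2016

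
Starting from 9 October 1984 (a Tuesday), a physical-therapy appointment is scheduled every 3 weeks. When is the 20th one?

The 20th occurrence is 19 intervals after the first: 19 × 21 = 399 days after 9 October 1984.
October has 31 days — 22 days to the end of October leaves 377.
November has 30 days (347 left).
December has 31 days (316 left).
January has 31 days (285 left).
February has 28 days (257 left).
March has 31 days (226 left).
April has 30 days (196 left).
May has 31 days (165 left).
June has 30 days (135 left).
July has 31 days (104 left).
August has 31 days (73 left).
September has 30 days (43 left).
October has 31 days (12 left).
12 days into November → 12 November 1985.

12 November 1985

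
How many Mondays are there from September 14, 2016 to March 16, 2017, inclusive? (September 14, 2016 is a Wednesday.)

26

September 14, 2016 is a Wednesday; the first Monday on or after it is September 19, 2016 (5 days later).
From September 19, 2016 to March 16, 2017: 11 + 31 + 30 + 31 + 31 + 28 + 16 = 178 days (rest of September, October, November, December, January, February, March).
178 ÷ 7 = 25 full weeks with remainder 3, so 25 more Mondays after the first → 26.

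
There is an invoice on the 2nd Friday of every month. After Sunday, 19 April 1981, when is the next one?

April 1981 starts on a Wednesday; its first Friday is the 3rd, so the 2nd Friday is the 10th — 10 April 1981.
That is not after 19 April 1981, so look at May 1981.
May 1981 starts on a Friday; its first Friday is the 1st, so the 2nd Friday is the 8th — 8 May 1981.

8 May 1981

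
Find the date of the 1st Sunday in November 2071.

November 2071 begins on a Sunday, so the first Sunday is November 1.

November 1, 2071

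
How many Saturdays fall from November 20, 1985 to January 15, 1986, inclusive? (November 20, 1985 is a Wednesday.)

November 20, 1985 is a Wednesday; the first Saturday on or after it is November 23, 1985 (3 days later).
From November 23, 1985 to January 15, 1986: 7 + 31 + 15 = 53 days (rest of November, December, January).
53 ÷ 7 = 7 full weeks with remainder 4, so 7 more Saturdays after the first → 8.

8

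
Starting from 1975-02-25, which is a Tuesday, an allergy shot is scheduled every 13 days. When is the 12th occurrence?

The 12th occurrence is 11 intervals after the first: 11 × 13 = 143 days after 1975-02-25.
February has 28 days — 3 days to the end of February leaves 140.
March has 31 days (109 left).
April has 30 days (79 left).
May has 31 days (48 left).
June has 30 days (18 left).
18 days into July → 1975-07-18.

1975-07-18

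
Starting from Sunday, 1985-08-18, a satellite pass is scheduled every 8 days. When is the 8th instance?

1985-10-13

The 8th occurrence is 7 intervals after the first: 7 × 8 = 56 days after 1985-08-18.
August has 31 days — 13 days to the end of August leaves 43.
September has 30 days (13 left).
13 days into October → 1985-10-13.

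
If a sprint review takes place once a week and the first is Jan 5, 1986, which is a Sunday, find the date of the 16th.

Apr 20, 1986

The 16th occurrence is 15 intervals after the first: 15 × 7 = 105 days after Jan 5, 1986.
Jan has 31 days — 26 days to the end of Jan leaves 79.
Feb has 28 days (51 left).
Mar has 31 days (20 left).
20 days into Apr → Apr 20, 1986.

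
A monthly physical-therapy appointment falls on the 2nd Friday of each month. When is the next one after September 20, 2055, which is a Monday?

September 2055 starts on a Wednesday; its first Friday is the 3rd, so the 2nd Friday is the 10th — September 10, 2055.
That is not after September 20, 2055, so look at October 2055.
October 2055 starts on a Friday; its first Friday is the 1st, so the 2nd Friday is the 8th — October 8, 2055.

October 8, 2055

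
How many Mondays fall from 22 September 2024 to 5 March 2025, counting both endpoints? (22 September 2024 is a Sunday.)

24

22 September 2024 is a Sunday; the first Monday on or after it is 23 September 2024 (1 day later).
From 23 September 2024 to 5 March 2025: 7 + 31 + 30 + 31 + 31 + 28 + 5 = 163 days (rest of September, October, November, December, January, February, March).
163 ÷ 7 = 23 full weeks with remainder 2, so 23 more Mondays after the first → 24.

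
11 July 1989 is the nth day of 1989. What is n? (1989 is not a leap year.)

Days in months before July: 31 + 28 + 31 + 30 + 31 + 30 = 181.
Plus 11 days into July → day 192.

192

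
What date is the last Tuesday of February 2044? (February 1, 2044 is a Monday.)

23 February 2044

February 2044 begins on a Monday, so the first Tuesday is February 2 (1 day later).
February 2044 has 29 days. Adding weeks: 2, 9, 16, 23 — the last one ≤ 29 is the 23rd.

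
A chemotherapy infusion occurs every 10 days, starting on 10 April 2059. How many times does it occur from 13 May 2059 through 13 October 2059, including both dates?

Occurrences land 10·i days after 10 April 2059 for i = 0, 1, 2, …
13 May 2059 is 33 days after the start; 33 ÷ 10 = 3 remainder 3; since the remainder is 3, round up to i = 4. First occurrence in the window: #5 on 20 May 2059 (4×10 = 40 days in).
13 October 2059 is 186 days after the start; 186 ÷ 10 = 18 remainder 6. Last occurrence in the window: #19 on 7 October 2059.
Occurrences #5 through #19: 15 in total.

15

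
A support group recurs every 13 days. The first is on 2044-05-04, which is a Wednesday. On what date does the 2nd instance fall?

2044-05-17

The 2nd occurrence is 1 interval after the first: 1 × 13 = 13 days after 2044-05-04.
13 days later is 2044-05-17.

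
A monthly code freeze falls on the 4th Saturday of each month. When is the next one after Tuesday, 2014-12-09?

December 2014 starts on a Monday; its first Saturday is the 6th, so the 4th Saturday is the 27th — 2014-12-27.
2014-12-27 is after 2014-12-09, so that is the next one.

2014-12-27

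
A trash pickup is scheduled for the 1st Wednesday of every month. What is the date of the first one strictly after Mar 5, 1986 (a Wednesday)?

Mar 1986 starts on a Saturday, so its 1st Wednesday is Mar 5, 1986 (4 days in).
That is not after Mar 5, 1986, so look at Apr 1986.
Apr 1986 starts on a Tuesday, so its 1st Wednesday is Apr 2, 1986 (1 day in).

Apr 2, 1986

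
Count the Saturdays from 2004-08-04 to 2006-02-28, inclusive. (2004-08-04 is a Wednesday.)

2004-08-04 is a Wednesday; the first Saturday on or after it is 2004-08-07 (3 days later).
From 2004-08-07 to 2006-02-28: 146 + 365 + 59 = 570 days (rest of 2004, 2005, to 2006-02-28 in 2006).
570 ÷ 7 = 81 full weeks with remainder 3, so 81 more Saturdays after the first → 82.

82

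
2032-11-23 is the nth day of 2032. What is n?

Days in months before November: 31 + 29 + 31 + 30 + 31 + 30 + 31 + 31 + 30 + 31 = 305.
Plus 23 days into November → day 328.

328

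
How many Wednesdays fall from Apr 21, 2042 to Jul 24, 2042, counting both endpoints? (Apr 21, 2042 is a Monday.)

Apr 21, 2042 is a Monday; the first Wednesday on or after it is Apr 23, 2042 (2 days later).
From Apr 23, 2042 to Jul 24, 2042: 7 + 31 + 30 + 24 = 92 days (rest of Apr, May, Jun, Jul).
92 ÷ 7 = 13 full weeks with remainder 1, so 13 more Wednesdays after the first → 14.

14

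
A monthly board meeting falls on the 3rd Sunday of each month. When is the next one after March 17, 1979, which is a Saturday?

March 18, 1979

March 1979 starts on a Thursday; its first Sunday is the 4th, so the 3rd Sunday is the 18th — March 18, 1979.
March 18, 1979 is after March 17, 1979, so that is the next one.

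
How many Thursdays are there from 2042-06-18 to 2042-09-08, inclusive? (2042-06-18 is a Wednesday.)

2042-06-18 is a Wednesday; the first Thursday on or after it is 2042-06-19 (1 day later).
From 2042-06-19 to 2042-09-08: 11 + 31 + 31 + 8 = 81 days (rest of June, July, August, September).
81 ÷ 7 = 11 full weeks with remainder 4, so 11 more Thursdays after the first → 12.

12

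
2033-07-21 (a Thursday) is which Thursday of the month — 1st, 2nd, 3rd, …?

3rd

Day 21 falls in week ⌈21/7⌉ of the month.
Days 1–7 hold the 1st Thursday, 8–14 the 2nd, 15–21 the 3rd, 22–28 the 4th, 29–31 the 5th.
21 is in the range for the 3rd.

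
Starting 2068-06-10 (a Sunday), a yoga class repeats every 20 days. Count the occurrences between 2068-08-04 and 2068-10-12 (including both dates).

Occurrences land 20·i days after 2068-06-10 for i = 0, 1, 2, …
2068-08-04 is 55 days after the start; 55 ÷ 20 = 2 remainder 15; since the remainder is 15, round up to i = 3. First occurrence in the window: #4 on 2068-08-09 (3×20 = 60 days in).
2068-10-12 is 124 days after the start; 124 ÷ 20 = 6 remainder 4. Last occurrence in the window: #7 on 2068-10-08.
Occurrences #4 through #7: 4 in total.

4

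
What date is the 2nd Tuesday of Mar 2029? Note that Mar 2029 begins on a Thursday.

Mar 2029 begins on a Thursday, so the first Tuesday is Mar 6 (5 days later).
The 2nd Tuesday is 1 weeks later: 6 + 7 = 13.

Mar 13, 2029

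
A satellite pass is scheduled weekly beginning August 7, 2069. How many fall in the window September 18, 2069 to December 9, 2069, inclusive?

Occurrences land 7·i days after August 7, 2069 for i = 0, 1, 2, …
September 18, 2069 is 42 days after the start; 42 ÷ 7 = 6 remainder 0. First occurrence in the window: #7 on September 18, 2069 (6×7 = 42 days in).
December 9, 2069 is 124 days after the start; 124 ÷ 7 = 17 remainder 5. Last occurrence in the window: #18 on December 4, 2069.
Occurrences #7 through #18: 12 in total.

12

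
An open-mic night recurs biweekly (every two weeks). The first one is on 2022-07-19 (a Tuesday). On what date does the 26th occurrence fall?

2023-07-04

The 26th occurrence is 25 intervals after the first: 25 × 14 = 350 days after 2022-07-19.
July has 31 days — 12 days to the end of July leaves 338.
August has 31 days (307 left).
September has 30 days (277 left).
October has 31 days (246 left).
November has 30 days (216 left).
December has 31 days (185 left).
January has 31 days (154 left).
February has 28 days (126 left).
March has 31 days (95 left).
April has 30 days (65 left).
May has 31 days (34 left).
June has 30 days (4 left).
4 days into July → 2023-07-04.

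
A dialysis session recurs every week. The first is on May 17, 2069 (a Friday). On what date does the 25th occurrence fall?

November 1, 2069

The 25th occurrence is 24 intervals after the first: 24 × 7 = 168 days after May 17, 2069.
May has 31 days — 14 days to the end of May leaves 154.
June has 30 days (124 left).
July has 31 days (93 left).
August has 31 days (62 left).
September has 30 days (32 left).
October has 31 days (1 left).
1 day into November → November 1, 2069.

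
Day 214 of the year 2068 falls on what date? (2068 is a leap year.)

January has 31 days (214 − 31 = 183 remain).
February has 29 days (183 − 29 = 154 remain).
March has 31 days (154 − 31 = 123 remain).
April has 30 days (123 − 30 = 93 remain).
May has 31 days (93 − 31 = 62 remain).
June has 30 days (62 − 30 = 32 remain).
July has 31 days (32 − 31 = 1 remain).
1 into August → August 1.

August 1, 2068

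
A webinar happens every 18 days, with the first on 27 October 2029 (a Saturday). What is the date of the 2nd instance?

The 2nd occurrence is 1 interval after the first: 1 × 18 = 18 days after 27 October 2029.
October has 31 days — 4 days to the end of October leaves 14.
14 days into November → 14 November 2029.

14 November 2029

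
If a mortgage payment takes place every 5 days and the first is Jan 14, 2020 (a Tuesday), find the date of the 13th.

The 13th occurrence is 12 intervals after the first: 12 × 5 = 60 days after Jan 14, 2020.
Jan has 31 days — 17 days to the end of Jan leaves 43.
Feb has 29 days (14 left).
14 days into Mar → Mar 14, 2020.

Mar 14, 2020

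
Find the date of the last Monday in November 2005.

The first Monday of November 2005 is November 7.
November 2005 has 30 days. Adding weeks: 7, 14, 21, 28 — the last one ≤ 30 is the 28th.

November 28, 2005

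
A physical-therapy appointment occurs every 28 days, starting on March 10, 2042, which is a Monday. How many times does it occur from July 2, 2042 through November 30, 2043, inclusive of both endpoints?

18

Occurrences land 28·i days after March 10, 2042 for i = 0, 1, 2, …
July 2, 2042 is 114 days after the start; 114 ÷ 28 = 4 remainder 2; since the remainder is 2, round up to i = 5. First occurrence in the window: #6 on July 28, 2042 (5×28 = 140 days in).
November 30, 2043 is 630 days after the start; 630 ÷ 28 = 22 remainder 14. Last occurrence in the window: #23 on November 16, 2043.
Occurrences #6 through #23: 18 in total.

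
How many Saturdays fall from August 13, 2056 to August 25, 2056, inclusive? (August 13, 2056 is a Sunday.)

August 13, 2056 is a Sunday; the first Saturday on or after it is August 19, 2056 (6 days later).
From August 19, 2056 to August 25, 2056 is 25 − 19 = 6 days.
6 ÷ 7 = 0 full weeks with remainder 6, so 0 more Saturdays after the first → 1.

1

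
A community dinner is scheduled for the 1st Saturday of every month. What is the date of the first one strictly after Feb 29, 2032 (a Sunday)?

Mar 6, 2032

Feb 2032 starts on a Sunday, so its 1st Saturday is Feb 7, 2032 (6 days in).
That is not after Feb 29, 2032, so look at Mar 2032.
Mar 2032 starts on a Monday, so its 1st Saturday is Mar 6, 2032 (5 days in).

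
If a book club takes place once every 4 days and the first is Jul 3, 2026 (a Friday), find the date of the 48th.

The 48th occurrence is 47 intervals after the first: 47 × 4 = 188 days after Jul 3, 2026.
Jul has 31 days — 28 days to the end of Jul leaves 160.
Aug has 31 days (129 left).
Sep has 30 days (99 left).
Oct has 31 days (68 left).
Nov has 30 days (38 left).
Dec has 31 days (7 left).
7 days into Jan → Jan 7, 2027.

Jan 7, 2027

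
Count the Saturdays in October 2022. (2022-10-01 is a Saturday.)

5

2022-10-01 is a Saturday; the first Saturday on or after it is 2022-10-01.
From 2022-10-01 to 2022-10-31 is 31 − 1 = 30 days.
30 ÷ 7 = 4 full weeks with remainder 2, so 4 more Saturdays after the first → 5.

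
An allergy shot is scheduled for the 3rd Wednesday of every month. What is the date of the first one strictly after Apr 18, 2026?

May 20, 2026

Apr 2026 starts on a Wednesday; its first Wednesday is the 1st, so the 3rd Wednesday is the 15th — Apr 15, 2026.
That is not after Apr 18, 2026, so look at May 2026.
May 2026 starts on a Friday; its first Wednesday is the 6th, so the 3rd Wednesday is the 20th — May 20, 2026.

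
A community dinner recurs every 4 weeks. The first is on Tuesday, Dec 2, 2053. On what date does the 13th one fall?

The 13th occurrence is 12 intervals after the first: 12 × 28 = 336 days after Dec 2, 2053.
Dec has 31 days — 29 days to the end of Dec leaves 307.
Jan has 31 days (276 left).
Feb has 28 days (248 left).
Mar has 31 days (217 left).
Apr has 30 days (187 left).
May has 31 days (156 left).
Jun has 30 days (126 left).
Jul has 31 days (95 left).
Aug has 31 days (64 left).
Sep has 30 days (34 left).
Oct has 31 days (3 left).
3 days into Nov → Nov 3, 2054.

Nov 3, 2054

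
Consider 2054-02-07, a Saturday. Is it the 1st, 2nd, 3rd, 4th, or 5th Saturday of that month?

Day 7 falls in week ⌈7/7⌉ of the month.
Days 1–7 hold the 1st Saturday, 8–14 the 2nd, 15–21 the 3rd, 22–28 the 4th, 29–31 the 5th.
7 is in the range for the 1st.

1st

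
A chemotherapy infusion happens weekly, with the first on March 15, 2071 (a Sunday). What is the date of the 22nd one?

August 9, 2071

The 22nd occurrence is 21 intervals after the first: 21 × 7 = 147 days after March 15, 2071.
March has 31 days — 16 days to the end of March leaves 131.
April has 30 days (101 left).
May has 31 days (70 left).
June has 30 days (40 left).
July has 31 days (9 left).
9 days into August → August 9, 2071.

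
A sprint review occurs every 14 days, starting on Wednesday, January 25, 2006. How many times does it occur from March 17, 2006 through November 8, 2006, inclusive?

Occurrences land 14·i days after January 25, 2006 for i = 0, 1, 2, …
March 17, 2006 is 51 days after the start; 51 ÷ 14 = 3 remainder 9; since the remainder is 9, round up to i = 4. First occurrence in the window: #5 on March 22, 2006 (4×14 = 56 days in).
November 8, 2006 is 287 days after the start; 287 ÷ 14 = 20 remainder 7. Last occurrence in the window: #21 on November 1, 2006.
Occurrences #5 through #21: 17 in total.

17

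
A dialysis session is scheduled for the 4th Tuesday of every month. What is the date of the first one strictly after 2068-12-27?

December 2068 starts on a Saturday; its first Tuesday is the 4th, so the 4th Tuesday is the 25th — 2068-12-25.
That is not after 2068-12-27, so look at January 2069.
January 2069 starts on a Tuesday; its first Tuesday is the 1st, so the 4th Tuesday is the 22nd — 2069-01-22.

2069-01-22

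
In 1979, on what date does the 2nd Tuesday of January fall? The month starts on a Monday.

January 1979 begins on a Monday, so the first Tuesday is January 2 (1 day later).
The 2nd Tuesday is 1 weeks later: 2 + 7 = 9.

9 January 1979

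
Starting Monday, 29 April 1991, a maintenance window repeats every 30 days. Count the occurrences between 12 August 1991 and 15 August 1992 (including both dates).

Occurrences land 30·i days after 29 April 1991 for i = 0, 1, 2, …
12 August 1991 is 105 days after the start; 105 ÷ 30 = 3 remainder 15; since the remainder is 15, round up to i = 4. First occurrence in the window: #5 on 27 August 1991 (4×30 = 120 days in).
15 August 1992 is 474 days after the start; 474 ÷ 30 = 15 remainder 24. Last occurrence in the window: #16 on 22 July 1992.
Occurrences #5 through #16: 12 in total.

12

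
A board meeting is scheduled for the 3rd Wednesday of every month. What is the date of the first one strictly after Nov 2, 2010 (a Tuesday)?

Nov 17, 2010

Nov 2010 starts on a Monday; its first Wednesday is the 3rd, so the 3rd Wednesday is the 17th — Nov 17, 2010.
Nov 17, 2010 is after Nov 2, 2010, so that is the next one.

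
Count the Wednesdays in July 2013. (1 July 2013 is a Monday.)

5

1 July 2013 is a Monday; the first Wednesday on or after it is 3 July 2013 (2 days later).
From 3 July 2013 to 31 July 2013 is 31 − 3 = 28 days.
28 ÷ 7 = 4 full weeks with remainder 0, so 4 more Wednesdays after the first → 5.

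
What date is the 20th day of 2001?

January 20, 2001

20 into January → January 20.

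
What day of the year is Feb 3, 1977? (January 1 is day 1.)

Days in months before Feb: 31 = 31.
Plus 3 days into Feb → day 34.

34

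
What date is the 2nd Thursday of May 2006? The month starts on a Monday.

May 11, 2006

May 2006 begins on a Monday, so the first Thursday is May 4 (3 days later).
The 2nd Thursday is 1 weeks later: 4 + 7 = 11.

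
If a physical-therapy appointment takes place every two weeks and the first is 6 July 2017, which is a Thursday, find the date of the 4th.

The 4th occurrence is 3 intervals after the first: 3 × 14 = 42 days after 6 July 2017.
July has 31 days — 25 days to the end of July leaves 17.
17 days into August → 17 August 2017.

17 August 2017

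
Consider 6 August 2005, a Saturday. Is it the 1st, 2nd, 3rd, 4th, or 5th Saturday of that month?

1st

Day 6 falls in week ⌈6/7⌉ of the month.
Days 1–7 hold the 1st Saturday, 8–14 the 2nd, 15–21 the 3rd, 22–28 the 4th, 29–31 the 5th.
6 is in the range for the 1st.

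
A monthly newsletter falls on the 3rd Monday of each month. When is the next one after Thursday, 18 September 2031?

20 October 2031

September 2031 starts on a Monday; its first Monday is the 1st, so the 3rd Monday is the 15th — 15 September 2031.
That is not after 18 September 2031, so look at October 2031.
October 2031 starts on a Wednesday; its first Monday is the 6th, so the 3rd Monday is the 20th — 20 October 2031.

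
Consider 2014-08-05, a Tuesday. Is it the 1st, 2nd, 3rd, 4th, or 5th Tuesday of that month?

Day 5 falls in week ⌈5/7⌉ of the month.
Days 1–7 hold the 1st Tuesday, 8–14 the 2nd, 15–21 the 3rd, 22–28 the 4th, 29–31 the 5th.
5 is in the range for the 1st.

1st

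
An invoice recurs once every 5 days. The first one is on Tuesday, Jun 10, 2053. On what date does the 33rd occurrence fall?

Nov 17, 2053

The 33rd occurrence is 32 intervals after the first: 32 × 5 = 160 days after Jun 10, 2053.
Jun has 30 days — 20 days to the end of Jun leaves 140.
Jul has 31 days (109 left).
Aug has 31 days (78 left).
Sep has 30 days (48 left).
Oct has 31 days (17 left).
17 days into Nov → Nov 17, 2053.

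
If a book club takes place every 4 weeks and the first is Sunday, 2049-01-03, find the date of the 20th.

2050-06-19

The 20th occurrence is 19 intervals after the first: 19 × 28 = 532 days after 2049-01-03.
January has 31 days — 28 days to the end of January leaves 504.
From end of January to end of 2049 is 334 days (170 left).
January has 31 days (139 left).
February has 28 days (111 left).
March has 31 days (80 left).
April has 30 days (50 left).
May has 31 days (19 left).
19 days into June → 2050-06-19.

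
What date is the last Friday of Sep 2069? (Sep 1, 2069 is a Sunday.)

Sep 27, 2069

Sep 2069 begins on a Sunday, so the first Friday is Sep 6 (5 days later).
Sep 2069 has 30 days. Adding weeks: 6, 13, 20, 27 — the last one ≤ 30 is the 27th.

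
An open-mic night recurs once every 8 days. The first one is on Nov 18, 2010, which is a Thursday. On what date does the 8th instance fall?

Jan 13, 2011

The 8th occurrence is 7 intervals after the first: 7 × 8 = 56 days after Nov 18, 2010.
Nov has 30 days — 12 days to the end of Nov leaves 44.
Dec has 31 days (13 left).
13 days into Jan → Jan 13, 2011.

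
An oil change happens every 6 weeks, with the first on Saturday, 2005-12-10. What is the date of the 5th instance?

2006-05-27

The 5th occurrence is 4 intervals after the first: 4 × 42 = 168 days after 2005-12-10.
December has 31 days — 21 days to the end of December leaves 147.
January has 31 days (116 left).
February has 28 days (88 left).
March has 31 days (57 left).
April has 30 days (27 left).
27 days into May → 2006-05-27.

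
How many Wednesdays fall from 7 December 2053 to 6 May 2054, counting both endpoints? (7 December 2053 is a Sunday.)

22

7 December 2053 is a Sunday; the first Wednesday on or after it is 10 December 2053 (3 days later).
From 10 December 2053 to 6 May 2054: 21 + 31 + 28 + 31 + 30 + 6 = 147 days (rest of December, January, February, March, April, May).
147 ÷ 7 = 21 full weeks with remainder 0, so 21 more Wednesdays after the first → 22.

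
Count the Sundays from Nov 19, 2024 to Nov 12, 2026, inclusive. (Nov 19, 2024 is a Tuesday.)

103

Nov 19, 2024 is a Tuesday; the first Sunday on or after it is Nov 24, 2024 (5 days later).
From Nov 24, 2024 to Nov 12, 2026: 37 + 365 + 316 = 718 days (rest of 2024, 2025, to Nov 12, 2026 in 2026).
718 ÷ 7 = 102 full weeks with remainder 4, so 102 more Sundays after the first → 103.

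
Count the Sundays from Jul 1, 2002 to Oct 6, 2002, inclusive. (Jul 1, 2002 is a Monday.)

14

Jul 1, 2002 is a Monday; the first Sunday on or after it is Jul 7, 2002 (6 days later).
From Jul 7, 2002 to Oct 6, 2002: 24 + 31 + 30 + 6 = 91 days (rest of Jul, Aug, Sep, Oct).
91 ÷ 7 = 13 full weeks with remainder 0, so 13 more Sundays after the first → 14.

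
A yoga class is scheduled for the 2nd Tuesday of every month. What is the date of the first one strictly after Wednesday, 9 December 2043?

12 January 2044

December 2043 starts on a Tuesday; its first Tuesday is the 1st, so the 2nd Tuesday is the 8th — 8 December 2043.
That is not after 9 December 2043, so look at January 2044.
January 2044 starts on a Friday; its first Tuesday is the 5th, so the 2nd Tuesday is the 12th — 12 January 2044.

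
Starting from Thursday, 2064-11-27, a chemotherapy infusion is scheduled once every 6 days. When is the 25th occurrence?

2065-04-20

The 25th occurrence is 24 intervals after the first: 24 × 6 = 144 days after 2064-11-27.
November has 30 days — 3 days to the end of November leaves 141.
December has 31 days (110 left).
January has 31 days (79 left).
February has 28 days (51 left).
March has 31 days (20 left).
20 days into April → 2065-04-20.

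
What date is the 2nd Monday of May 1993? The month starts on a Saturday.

May 1993 begins on a Saturday, so the first Monday is May 3 (2 days later).
The 2nd Monday is 1 weeks later: 3 + 7 = 10.

May 10, 1993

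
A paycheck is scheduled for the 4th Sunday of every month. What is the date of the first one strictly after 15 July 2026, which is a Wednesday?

July 2026 starts on a Wednesday; its first Sunday is the 5th, so the 4th Sunday is the 26th — 26 July 2026.
26 July 2026 is after 15 July 2026, so that is the next one.

26 July 2026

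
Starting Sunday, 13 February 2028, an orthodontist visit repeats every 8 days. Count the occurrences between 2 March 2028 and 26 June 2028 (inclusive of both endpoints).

Occurrences land 8·i days after 13 February 2028 for i = 0, 1, 2, …
2 March 2028 is 18 days after the start; 18 ÷ 8 = 2 remainder 2; since the remainder is 2, round up to i = 3. First occurrence in the window: #4 on 8 March 2028 (3×8 = 24 days in).
26 June 2028 is 134 days after the start; 134 ÷ 8 = 16 remainder 6. Last occurrence in the window: #17 on 20 June 2028.
Occurrences #4 through #17: 14 in total.

14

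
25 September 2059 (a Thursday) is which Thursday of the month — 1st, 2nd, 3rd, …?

Day 25 falls in week ⌈25/7⌉ of the month.
Days 1–7 hold the 1st Thursday, 8–14 the 2nd, 15–21 the 3rd, 22–28 the 4th, 29–31 the 5th.
25 is in the range for the 4th.

4th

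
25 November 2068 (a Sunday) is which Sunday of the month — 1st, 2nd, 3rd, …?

4th

Day 25 falls in week ⌈25/7⌉ of the month.
Days 1–7 hold the 1st Sunday, 8–14 the 2nd, 15–21 the 3rd, 22–28 the 4th, 29–31 the 5th.
25 is in the range for the 4th.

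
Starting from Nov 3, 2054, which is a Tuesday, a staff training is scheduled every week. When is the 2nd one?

Nov 10, 2054

The 2nd occurrence is 1 interval after the first: 1 × 7 = 7 days after Nov 3, 2054.
7 days later is Nov 10, 2054.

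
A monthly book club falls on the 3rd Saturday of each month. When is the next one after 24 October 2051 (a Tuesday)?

October 2051 starts on a Sunday; its first Saturday is the 7th, so the 3rd Saturday is the 21st — 21 October 2051.
That is not after 24 October 2051, so look at November 2051.
November 2051 starts on a Wednesday; its first Saturday is the 4th, so the 3rd Saturday is the 18th — 18 November 2051.

18 November 2051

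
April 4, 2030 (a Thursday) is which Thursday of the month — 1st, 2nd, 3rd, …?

Day 4 falls in week ⌈4/7⌉ of the month.
Days 1–7 hold the 1st Thursday, 8–14 the 2nd, 15–21 the 3rd, 22–28 the 4th, 29–31 the 5th.
4 is in the range for the 1st.

1st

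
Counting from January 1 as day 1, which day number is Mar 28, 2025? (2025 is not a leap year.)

87

Days in months before Mar: 31 + 28 = 59.
Plus 28 days into Mar → day 87.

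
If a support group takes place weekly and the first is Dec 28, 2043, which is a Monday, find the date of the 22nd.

May 23, 2044

The 22nd occurrence is 21 intervals after the first: 21 × 7 = 147 days after Dec 28, 2043.
Dec has 31 days — 3 days to the end of Dec leaves 144.
Jan has 31 days (113 left).
Feb has 29 days (84 left).
Mar has 31 days (53 left).
Apr has 30 days (23 left).
23 days into May → May 23, 2044.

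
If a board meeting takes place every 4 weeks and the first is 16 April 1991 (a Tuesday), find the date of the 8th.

29 October 1991

The 8th occurrence is 7 intervals after the first: 7 × 28 = 196 days after 16 April 1991.
April has 30 days — 14 days to the end of April leaves 182.
May has 31 days (151 left).
June has 30 days (121 left).
July has 31 days (90 left).
August has 31 days (59 left).
September has 30 days (29 left).
29 days into October → 29 October 1991.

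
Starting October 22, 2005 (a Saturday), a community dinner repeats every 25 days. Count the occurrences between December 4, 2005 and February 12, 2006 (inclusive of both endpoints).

Occurrences land 25·i days after October 22, 2005 for i = 0, 1, 2, …
December 4, 2005 is 43 days after the start; 43 ÷ 25 = 1 remainder 18; since the remainder is 18, round up to i = 2. First occurrence in the window: #3 on December 11, 2005 (2×25 = 50 days in).
February 12, 2006 is 113 days after the start; 113 ÷ 25 = 4 remainder 13. Last occurrence in the window: #5 on January 30, 2006.
Occurrences #3 through #5: 3 in total.

3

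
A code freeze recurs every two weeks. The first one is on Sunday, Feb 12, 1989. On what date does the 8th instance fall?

May 21, 1989

The 8th occurrence is 7 intervals after the first: 7 × 14 = 98 days after Feb 12, 1989.
Feb has 28 days — 16 days to the end of Feb leaves 82.
Mar has 31 days (51 left).
Apr has 30 days (21 left).
21 days into May → May 21, 1989.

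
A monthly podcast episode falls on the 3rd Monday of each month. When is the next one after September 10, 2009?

September 2009 starts on a Tuesday; its first Monday is the 7th, so the 3rd Monday is the 21st — September 21, 2009.
September 21, 2009 is after September 10, 2009, so that is the next one.

September 21, 2009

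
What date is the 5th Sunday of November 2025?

The first Sunday of November 2025 is November 2.
The 5th Sunday is 4 weeks later: 2 + 28 = 30.

30 November 2025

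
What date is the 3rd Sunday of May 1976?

May 16, 1976

The first Sunday of May 1976 is May 2.
The 3rd Sunday is 2 weeks later: 2 + 14 = 16.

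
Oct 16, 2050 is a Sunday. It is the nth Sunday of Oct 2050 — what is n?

3rd

Day 16 falls in week ⌈16/7⌉ of the month.
Days 1–7 hold the 1st Sunday, 8–14 the 2nd, 15–21 the 3rd, 22–28 the 4th, 29–31 the 5th.
16 is in the range for the 3rd.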